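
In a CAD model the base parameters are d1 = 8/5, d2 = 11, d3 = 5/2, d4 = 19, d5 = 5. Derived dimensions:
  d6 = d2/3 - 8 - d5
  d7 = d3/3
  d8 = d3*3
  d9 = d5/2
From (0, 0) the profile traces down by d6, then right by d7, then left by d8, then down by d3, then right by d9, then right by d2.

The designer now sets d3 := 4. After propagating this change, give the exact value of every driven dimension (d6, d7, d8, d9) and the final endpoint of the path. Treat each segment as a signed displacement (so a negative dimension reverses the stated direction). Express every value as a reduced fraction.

d6 = -28/3
d7 = 4/3
d8 = 12
d9 = 5/2
endpoint = (17/6, 16/3)

Apply edit: d3 := 4
  d6 = d2/3 - 8 - d5 = -28/3
  d7 = d3/3 = 4/3
  d8 = d3*3 = 12
  d9 = d5/2 = 5/2
Walk from origin (0, 0):
  seg 1: down by d6 = -28/3 → (0, 28/3)
  seg 2: right by d7 = 4/3 → (4/3, 28/3)
  seg 3: left by d8 = 12 → (-32/3, 28/3)
  seg 4: down by d3 = 4 → (-32/3, 16/3)
  seg 5: right by d9 = 5/2 → (-49/6, 16/3)
  seg 6: right by d2 = 11 → (17/6, 16/3)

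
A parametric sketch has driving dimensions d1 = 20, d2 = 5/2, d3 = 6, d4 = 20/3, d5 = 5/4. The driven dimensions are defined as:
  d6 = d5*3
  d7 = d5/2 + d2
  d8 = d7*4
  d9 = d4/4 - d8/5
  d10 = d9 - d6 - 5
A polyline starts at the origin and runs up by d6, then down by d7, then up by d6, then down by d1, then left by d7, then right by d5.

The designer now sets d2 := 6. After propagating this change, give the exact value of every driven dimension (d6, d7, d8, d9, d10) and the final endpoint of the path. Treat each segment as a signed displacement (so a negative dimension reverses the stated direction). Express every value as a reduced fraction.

Apply edit: d2 := 6
  d6 = d5*3 = 15/4
  d7 = d5/2 + d2 = 53/8
  d8 = d7*4 = 53/2
  d9 = d4/4 - d8/5 = -109/30
  d10 = d9 - d6 - 5 = -743/60
Walk from origin (0, 0):
  seg 1: up by d6 = 15/4 → (0, 15/4)
  seg 2: down by d7 = 53/8 → (0, -23/8)
  seg 3: up by d6 = 15/4 → (0, 7/8)
  seg 4: down by d1 = 20 → (0, -153/8)
  seg 5: left by d7 = 53/8 → (-53/8, -153/8)
  seg 6: right by d5 = 5/4 → (-43/8, -153/8)

d6 = 15/4
d7 = 53/8
d8 = 53/2
d9 = -109/30
d10 = -743/60
endpoint = (-43/8, -153/8)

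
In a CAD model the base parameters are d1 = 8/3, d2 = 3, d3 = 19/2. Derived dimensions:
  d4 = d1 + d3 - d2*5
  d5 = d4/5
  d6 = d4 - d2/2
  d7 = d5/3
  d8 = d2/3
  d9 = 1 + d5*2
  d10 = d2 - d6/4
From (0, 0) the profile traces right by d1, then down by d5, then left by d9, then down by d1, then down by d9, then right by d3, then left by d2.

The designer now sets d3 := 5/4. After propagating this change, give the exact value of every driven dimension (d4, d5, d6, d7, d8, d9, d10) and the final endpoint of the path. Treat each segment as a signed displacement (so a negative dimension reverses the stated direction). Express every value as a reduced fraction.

Apply edit: d3 := 5/4
  d4 = d1 + d3 - d2*5 = -133/12
  d5 = d4/5 = -133/60
  d6 = d4 - d2/2 = -151/12
  d7 = d5/3 = -133/180
  d8 = d2/3 = 1
  d9 = 1 + d5*2 = -103/30
  d10 = d2 - d6/4 = 295/48
Walk from origin (0, 0):
  seg 1: right by d1 = 8/3 → (8/3, 0)
  seg 2: down by d5 = -133/60 → (8/3, 133/60)
  seg 3: left by d9 = -103/30 → (61/10, 133/60)
  seg 4: down by d1 = 8/3 → (61/10, -9/20)
  seg 5: down by d9 = -103/30 → (61/10, 179/60)
  seg 6: right by d3 = 5/4 → (147/20, 179/60)
  seg 7: left by d2 = 3 → (87/20, 179/60)

d4 = -133/12
d5 = -133/60
d6 = -151/12
d7 = -133/180
d8 = 1
d9 = -103/30
d10 = 295/48
endpoint = (87/20, 179/60)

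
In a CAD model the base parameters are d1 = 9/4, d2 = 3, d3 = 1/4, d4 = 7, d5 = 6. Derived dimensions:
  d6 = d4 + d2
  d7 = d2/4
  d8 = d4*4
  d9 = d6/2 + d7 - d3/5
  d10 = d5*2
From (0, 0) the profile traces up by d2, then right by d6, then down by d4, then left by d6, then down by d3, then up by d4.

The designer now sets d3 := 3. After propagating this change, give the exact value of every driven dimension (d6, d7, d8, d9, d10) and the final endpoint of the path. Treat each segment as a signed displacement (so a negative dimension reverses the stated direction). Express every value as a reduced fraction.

Apply edit: d3 := 3
  d6 = d4 + d2 = 10
  d7 = d2/4 = 3/4
  d8 = d4*4 = 28
  d9 = d6/2 + d7 - d3/5 = 103/20
  d10 = d5*2 = 12
Walk from origin (0, 0):
  seg 1: up by d2 = 3 → (0, 3)
  seg 2: right by d6 = 10 → (10, 3)
  seg 3: down by d4 = 7 → (10, -4)
  seg 4: left by d6 = 10 → (0, -4)
  seg 5: down by d3 = 3 → (0, -7)
  seg 6: up by d4 = 7 → (0, 0)

d6 = 10
d7 = 3/4
d8 = 28
d9 = 103/20
d10 = 12
endpoint = (0, 0)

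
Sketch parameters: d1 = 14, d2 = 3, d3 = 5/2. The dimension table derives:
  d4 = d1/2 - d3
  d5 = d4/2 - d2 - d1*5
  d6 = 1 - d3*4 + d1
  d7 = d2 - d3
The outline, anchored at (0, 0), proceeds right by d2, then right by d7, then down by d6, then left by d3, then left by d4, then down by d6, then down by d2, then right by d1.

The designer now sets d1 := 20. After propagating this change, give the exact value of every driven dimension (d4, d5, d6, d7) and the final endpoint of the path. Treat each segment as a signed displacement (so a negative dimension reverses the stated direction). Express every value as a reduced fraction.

Apply edit: d1 := 20
  d4 = d1/2 - d3 = 15/2
  d5 = d4/2 - d2 - d1*5 = -397/4
  d6 = 1 - d3*4 + d1 = 11
  d7 = d2 - d3 = 1/2
Walk from origin (0, 0):
  seg 1: right by d2 = 3 → (3, 0)
  seg 2: right by d7 = 1/2 → (7/2, 0)
  seg 3: down by d6 = 11 → (7/2, -11)
  seg 4: left by d3 = 5/2 → (1, -11)
  seg 5: left by d4 = 15/2 → (-13/2, -11)
  seg 6: down by d6 = 11 → (-13/2, -22)
  seg 7: down by d2 = 3 → (-13/2, -25)
  seg 8: right by d1 = 20 → (27/2, -25)

d4 = 15/2
d5 = -397/4
d6 = 11
d7 = 1/2
endpoint = (27/2, -25)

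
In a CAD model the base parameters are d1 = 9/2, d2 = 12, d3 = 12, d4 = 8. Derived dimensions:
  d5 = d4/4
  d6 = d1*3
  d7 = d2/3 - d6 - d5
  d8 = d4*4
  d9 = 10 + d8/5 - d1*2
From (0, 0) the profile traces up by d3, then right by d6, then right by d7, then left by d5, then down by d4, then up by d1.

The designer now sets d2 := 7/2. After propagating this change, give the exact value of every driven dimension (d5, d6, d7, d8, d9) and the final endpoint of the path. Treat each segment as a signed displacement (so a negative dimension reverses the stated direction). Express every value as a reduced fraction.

d5 = 2
d6 = 27/2
d7 = -43/3
d8 = 32
d9 = 37/5
endpoint = (-17/6, 17/2)

Apply edit: d2 := 7/2
  d5 = d4/4 = 2
  d6 = d1*3 = 27/2
  d7 = d2/3 - d6 - d5 = -43/3
  d8 = d4*4 = 32
  d9 = 10 + d8/5 - d1*2 = 37/5
Walk from origin (0, 0):
  seg 1: up by d3 = 12 → (0, 12)
  seg 2: right by d6 = 27/2 → (27/2, 12)
  seg 3: right by d7 = -43/3 → (-5/6, 12)
  seg 4: left by d5 = 2 → (-17/6, 12)
  seg 5: down by d4 = 8 → (-17/6, 4)
  seg 6: up by d1 = 9/2 → (-17/6, 17/2)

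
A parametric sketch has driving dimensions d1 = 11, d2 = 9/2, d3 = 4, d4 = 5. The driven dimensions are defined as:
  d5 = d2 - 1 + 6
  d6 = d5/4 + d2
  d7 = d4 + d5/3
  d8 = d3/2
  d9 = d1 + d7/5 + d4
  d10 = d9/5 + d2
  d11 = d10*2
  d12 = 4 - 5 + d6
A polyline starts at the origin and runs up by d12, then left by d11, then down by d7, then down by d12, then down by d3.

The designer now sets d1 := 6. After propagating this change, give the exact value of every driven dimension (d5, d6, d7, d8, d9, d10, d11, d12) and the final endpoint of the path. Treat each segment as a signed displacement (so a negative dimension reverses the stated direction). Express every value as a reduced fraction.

d5 = 19/2
d6 = 55/8
d7 = 49/6
d8 = 2
d9 = 379/30
d10 = 527/75
d11 = 1054/75
d12 = 47/8
endpoint = (-1054/75, -73/6)

Apply edit: d1 := 6
  d5 = d2 - 1 + 6 = 19/2
  d6 = d5/4 + d2 = 55/8
  d7 = d4 + d5/3 = 49/6
  d8 = d3/2 = 2
  d9 = d1 + d7/5 + d4 = 379/30
  d10 = d9/5 + d2 = 527/75
  d11 = d10*2 = 1054/75
  d12 = 4 - 5 + d6 = 47/8
Walk from origin (0, 0):
  seg 1: up by d12 = 47/8 → (0, 47/8)
  seg 2: left by d11 = 1054/75 → (-1054/75, 47/8)
  seg 3: down by d7 = 49/6 → (-1054/75, -55/24)
  seg 4: down by d12 = 47/8 → (-1054/75, -49/6)
  seg 5: down by d3 = 4 → (-1054/75, -73/6)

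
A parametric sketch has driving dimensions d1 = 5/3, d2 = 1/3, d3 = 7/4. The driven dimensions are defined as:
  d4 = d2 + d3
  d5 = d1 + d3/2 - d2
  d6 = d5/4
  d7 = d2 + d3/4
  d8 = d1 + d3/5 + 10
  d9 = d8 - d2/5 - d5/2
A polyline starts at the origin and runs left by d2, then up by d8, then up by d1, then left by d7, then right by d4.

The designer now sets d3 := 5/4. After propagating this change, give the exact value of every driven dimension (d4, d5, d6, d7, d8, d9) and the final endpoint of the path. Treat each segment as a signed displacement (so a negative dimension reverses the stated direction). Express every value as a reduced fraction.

Apply edit: d3 := 5/4
  d4 = d2 + d3 = 19/12
  d5 = d1 + d3/2 - d2 = 47/24
  d6 = d5/4 = 47/96
  d7 = d2 + d3/4 = 31/48
  d8 = d1 + d3/5 + 10 = 143/12
  d9 = d8 - d2/5 - d5/2 = 2609/240
Walk from origin (0, 0):
  seg 1: left by d2 = 1/3 → (-1/3, 0)
  seg 2: up by d8 = 143/12 → (-1/3, 143/12)
  seg 3: up by d1 = 5/3 → (-1/3, 163/12)
  seg 4: left by d7 = 31/48 → (-47/48, 163/12)
  seg 5: right by d4 = 19/12 → (29/48, 163/12)

d4 = 19/12
d5 = 47/24
d6 = 47/96
d7 = 31/48
d8 = 143/12
d9 = 2609/240
endpoint = (29/48, 163/12)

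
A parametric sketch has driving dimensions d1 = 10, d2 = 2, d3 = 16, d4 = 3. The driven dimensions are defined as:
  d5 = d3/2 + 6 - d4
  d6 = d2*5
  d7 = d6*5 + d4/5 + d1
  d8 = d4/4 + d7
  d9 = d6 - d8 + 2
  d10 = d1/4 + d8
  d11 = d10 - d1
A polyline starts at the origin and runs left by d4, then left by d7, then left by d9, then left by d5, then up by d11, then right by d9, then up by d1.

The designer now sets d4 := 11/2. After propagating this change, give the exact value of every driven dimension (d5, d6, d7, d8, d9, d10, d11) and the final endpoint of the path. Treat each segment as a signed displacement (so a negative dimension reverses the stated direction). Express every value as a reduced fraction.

Apply edit: d4 := 11/2
  d5 = d3/2 + 6 - d4 = 17/2
  d6 = d2*5 = 10
  d7 = d6*5 + d4/5 + d1 = 611/10
  d8 = d4/4 + d7 = 2499/40
  d9 = d6 - d8 + 2 = -2019/40
  d10 = d1/4 + d8 = 2599/40
  d11 = d10 - d1 = 2199/40
Walk from origin (0, 0):
  seg 1: left by d4 = 11/2 → (-11/2, 0)
  seg 2: left by d7 = 611/10 → (-333/5, 0)
  seg 3: left by d9 = -2019/40 → (-129/8, 0)
  seg 4: left by d5 = 17/2 → (-197/8, 0)
  seg 5: up by d11 = 2199/40 → (-197/8, 2199/40)
  seg 6: right by d9 = -2019/40 → (-751/10, 2199/40)
  seg 7: up by d1 = 10 → (-751/10, 2599/40)

d5 = 17/2
d6 = 10
d7 = 611/10
d8 = 2499/40
d9 = -2019/40
d10 = 2599/40
d11 = 2199/40
endpoint = (-751/10, 2599/40)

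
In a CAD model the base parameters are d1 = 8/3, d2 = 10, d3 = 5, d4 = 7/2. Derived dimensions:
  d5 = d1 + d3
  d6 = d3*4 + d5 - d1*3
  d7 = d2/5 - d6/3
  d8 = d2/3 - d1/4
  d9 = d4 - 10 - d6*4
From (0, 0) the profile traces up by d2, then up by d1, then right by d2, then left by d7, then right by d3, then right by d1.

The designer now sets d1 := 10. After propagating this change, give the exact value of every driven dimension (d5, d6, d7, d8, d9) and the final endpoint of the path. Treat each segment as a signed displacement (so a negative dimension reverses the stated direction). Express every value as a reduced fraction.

Apply edit: d1 := 10
  d5 = d1 + d3 = 15
  d6 = d3*4 + d5 - d1*3 = 5
  d7 = d2/5 - d6/3 = 1/3
  d8 = d2/3 - d1/4 = 5/6
  d9 = d4 - 10 - d6*4 = -53/2
Walk from origin (0, 0):
  seg 1: up by d2 = 10 → (0, 10)
  seg 2: up by d1 = 10 → (0, 20)
  seg 3: right by d2 = 10 → (10, 20)
  seg 4: left by d7 = 1/3 → (29/3, 20)
  seg 5: right by d3 = 5 → (44/3, 20)
  seg 6: right by d1 = 10 → (74/3, 20)

d5 = 15
d6 = 5
d7 = 1/3
d8 = 5/6
d9 = -53/2
endpoint = (74/3, 20)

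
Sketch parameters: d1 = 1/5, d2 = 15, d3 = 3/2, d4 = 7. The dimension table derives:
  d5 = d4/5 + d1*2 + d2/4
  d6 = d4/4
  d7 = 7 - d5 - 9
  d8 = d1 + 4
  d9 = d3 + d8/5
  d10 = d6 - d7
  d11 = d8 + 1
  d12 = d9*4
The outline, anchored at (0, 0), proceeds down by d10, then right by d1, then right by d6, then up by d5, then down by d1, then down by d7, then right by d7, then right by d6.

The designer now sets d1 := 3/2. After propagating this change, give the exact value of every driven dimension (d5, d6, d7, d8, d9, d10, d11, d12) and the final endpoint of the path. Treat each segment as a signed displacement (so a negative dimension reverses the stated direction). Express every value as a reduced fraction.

Apply edit: d1 := 3/2
  d5 = d4/5 + d1*2 + d2/4 = 163/20
  d6 = d4/4 = 7/4
  d7 = 7 - d5 - 9 = -203/20
  d8 = d1 + 4 = 11/2
  d9 = d3 + d8/5 = 13/5
  d10 = d6 - d7 = 119/10
  d11 = d8 + 1 = 13/2
  d12 = d9*4 = 52/5
Walk from origin (0, 0):
  seg 1: down by d10 = 119/10 → (0, -119/10)
  seg 2: right by d1 = 3/2 → (3/2, -119/10)
  seg 3: right by d6 = 7/4 → (13/4, -119/10)
  seg 4: up by d5 = 163/20 → (13/4, -15/4)
  seg 5: down by d1 = 3/2 → (13/4, -21/4)
  seg 6: down by d7 = -203/20 → (13/4, 49/10)
  seg 7: right by d7 = -203/20 → (-69/10, 49/10)
  seg 8: right by d6 = 7/4 → (-103/20, 49/10)

d5 = 163/20
d6 = 7/4
d7 = -203/20
d8 = 11/2
d9 = 13/5
d10 = 119/10
d11 = 13/2
d12 = 52/5
endpoint = (-103/20, 49/10)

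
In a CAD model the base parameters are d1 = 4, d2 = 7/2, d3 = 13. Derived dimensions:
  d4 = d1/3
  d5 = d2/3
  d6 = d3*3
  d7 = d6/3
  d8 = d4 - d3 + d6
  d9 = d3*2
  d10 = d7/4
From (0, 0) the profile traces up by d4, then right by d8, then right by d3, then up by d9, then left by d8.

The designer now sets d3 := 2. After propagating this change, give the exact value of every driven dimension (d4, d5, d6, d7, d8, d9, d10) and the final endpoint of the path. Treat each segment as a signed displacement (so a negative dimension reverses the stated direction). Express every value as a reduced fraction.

Apply edit: d3 := 2
  d4 = d1/3 = 4/3
  d5 = d2/3 = 7/6
  d6 = d3*3 = 6
  d7 = d6/3 = 2
  d8 = d4 - d3 + d6 = 16/3
  d9 = d3*2 = 4
  d10 = d7/4 = 1/2
Walk from origin (0, 0):
  seg 1: up by d4 = 4/3 → (0, 4/3)
  seg 2: right by d8 = 16/3 → (16/3, 4/3)
  seg 3: right by d3 = 2 → (22/3, 4/3)
  seg 4: up by d9 = 4 → (22/3, 16/3)
  seg 5: left by d8 = 16/3 → (2, 16/3)

d4 = 4/3
d5 = 7/6
d6 = 6
d7 = 2
d8 = 16/3
d9 = 4
d10 = 1/2
endpoint = (2, 16/3)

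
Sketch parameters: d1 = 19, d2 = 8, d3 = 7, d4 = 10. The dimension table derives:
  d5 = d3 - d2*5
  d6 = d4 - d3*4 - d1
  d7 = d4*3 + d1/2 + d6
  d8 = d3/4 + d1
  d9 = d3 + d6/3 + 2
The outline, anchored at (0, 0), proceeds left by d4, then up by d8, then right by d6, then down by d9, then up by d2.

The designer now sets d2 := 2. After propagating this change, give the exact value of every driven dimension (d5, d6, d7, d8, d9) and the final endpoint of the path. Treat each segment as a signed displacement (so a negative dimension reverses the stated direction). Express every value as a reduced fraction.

Apply edit: d2 := 2
  d5 = d3 - d2*5 = -3
  d6 = d4 - d3*4 - d1 = -37
  d7 = d4*3 + d1/2 + d6 = 5/2
  d8 = d3/4 + d1 = 83/4
  d9 = d3 + d6/3 + 2 = -10/3
Walk from origin (0, 0):
  seg 1: left by d4 = 10 → (-10, 0)
  seg 2: up by d8 = 83/4 → (-10, 83/4)
  seg 3: right by d6 = -37 → (-47, 83/4)
  seg 4: down by d9 = -10/3 → (-47, 289/12)
  seg 5: up by d2 = 2 → (-47, 313/12)

d5 = -3
d6 = -37
d7 = 5/2
d8 = 83/4
d9 = -10/3
endpoint = (-47, 313/12)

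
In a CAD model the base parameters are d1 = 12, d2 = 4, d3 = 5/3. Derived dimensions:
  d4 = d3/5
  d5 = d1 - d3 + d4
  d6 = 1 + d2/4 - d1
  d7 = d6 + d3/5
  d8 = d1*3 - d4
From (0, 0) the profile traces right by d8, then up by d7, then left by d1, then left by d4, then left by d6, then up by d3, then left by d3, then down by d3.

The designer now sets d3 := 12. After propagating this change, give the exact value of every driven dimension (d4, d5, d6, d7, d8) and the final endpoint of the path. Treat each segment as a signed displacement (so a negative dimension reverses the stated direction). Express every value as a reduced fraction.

Apply edit: d3 := 12
  d4 = d3/5 = 12/5
  d5 = d1 - d3 + d4 = 12/5
  d6 = 1 + d2/4 - d1 = -10
  d7 = d6 + d3/5 = -38/5
  d8 = d1*3 - d4 = 168/5
Walk from origin (0, 0):
  seg 1: right by d8 = 168/5 → (168/5, 0)
  seg 2: up by d7 = -38/5 → (168/5, -38/5)
  seg 3: left by d1 = 12 → (108/5, -38/5)
  seg 4: left by d4 = 12/5 → (96/5, -38/5)
  seg 5: left by d6 = -10 → (146/5, -38/5)
  seg 6: up by d3 = 12 → (146/5, 22/5)
  seg 7: left by d3 = 12 → (86/5, 22/5)
  seg 8: down by d3 = 12 → (86/5, -38/5)

d4 = 12/5
d5 = 12/5
d6 = -10
d7 = -38/5
d8 = 168/5
endpoint = (86/5, -38/5)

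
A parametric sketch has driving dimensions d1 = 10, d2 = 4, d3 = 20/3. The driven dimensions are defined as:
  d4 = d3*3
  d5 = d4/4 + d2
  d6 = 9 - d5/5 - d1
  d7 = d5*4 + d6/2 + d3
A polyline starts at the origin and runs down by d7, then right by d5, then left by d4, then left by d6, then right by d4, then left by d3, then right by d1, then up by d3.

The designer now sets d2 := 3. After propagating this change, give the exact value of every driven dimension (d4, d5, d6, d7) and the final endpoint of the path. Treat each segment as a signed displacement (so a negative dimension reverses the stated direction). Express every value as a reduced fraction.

d4 = 20
d5 = 8
d6 = -13/5
d7 = 1121/30
endpoint = (209/15, -307/10)

Apply edit: d2 := 3
  d4 = d3*3 = 20
  d5 = d4/4 + d2 = 8
  d6 = 9 - d5/5 - d1 = -13/5
  d7 = d5*4 + d6/2 + d3 = 1121/30
Walk from origin (0, 0):
  seg 1: down by d7 = 1121/30 → (0, -1121/30)
  seg 2: right by d5 = 8 → (8, -1121/30)
  seg 3: left by d4 = 20 → (-12, -1121/30)
  seg 4: left by d6 = -13/5 → (-47/5, -1121/30)
  seg 5: right by d4 = 20 → (53/5, -1121/30)
  seg 6: left by d3 = 20/3 → (59/15, -1121/30)
  seg 7: right by d1 = 10 → (209/15, -1121/30)
  seg 8: up by d3 = 20/3 → (209/15, -307/10)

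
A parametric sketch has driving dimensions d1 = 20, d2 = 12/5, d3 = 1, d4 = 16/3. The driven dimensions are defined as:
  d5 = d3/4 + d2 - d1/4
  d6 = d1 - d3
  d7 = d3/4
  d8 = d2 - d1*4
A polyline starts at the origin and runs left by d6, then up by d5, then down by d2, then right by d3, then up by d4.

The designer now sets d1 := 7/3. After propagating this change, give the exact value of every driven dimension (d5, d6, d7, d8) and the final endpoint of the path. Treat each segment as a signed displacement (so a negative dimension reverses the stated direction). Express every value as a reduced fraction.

Apply edit: d1 := 7/3
  d5 = d3/4 + d2 - d1/4 = 31/15
  d6 = d1 - d3 = 4/3
  d7 = d3/4 = 1/4
  d8 = d2 - d1*4 = -104/15
Walk from origin (0, 0):
  seg 1: left by d6 = 4/3 → (-4/3, 0)
  seg 2: up by d5 = 31/15 → (-4/3, 31/15)
  seg 3: down by d2 = 12/5 → (-4/3, -1/3)
  seg 4: right by d3 = 1 → (-1/3, -1/3)
  seg 5: up by d4 = 16/3 → (-1/3, 5)

d5 = 31/15
d6 = 4/3
d7 = 1/4
d8 = -104/15
endpoint = (-1/3, 5)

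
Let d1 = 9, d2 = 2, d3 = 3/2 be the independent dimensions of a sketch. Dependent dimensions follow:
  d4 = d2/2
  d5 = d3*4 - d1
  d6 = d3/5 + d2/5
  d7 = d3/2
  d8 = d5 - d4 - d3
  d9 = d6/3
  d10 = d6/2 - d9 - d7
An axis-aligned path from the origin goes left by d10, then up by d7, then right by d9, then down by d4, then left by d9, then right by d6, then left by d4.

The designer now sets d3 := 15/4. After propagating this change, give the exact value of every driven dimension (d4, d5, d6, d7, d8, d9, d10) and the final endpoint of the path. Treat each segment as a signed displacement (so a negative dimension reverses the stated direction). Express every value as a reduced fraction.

Apply edit: d3 := 15/4
  d4 = d2/2 = 1
  d5 = d3*4 - d1 = 6
  d6 = d3/5 + d2/5 = 23/20
  d7 = d3/2 = 15/8
  d8 = d5 - d4 - d3 = 5/4
  d9 = d6/3 = 23/60
  d10 = d6/2 - d9 - d7 = -101/60
Walk from origin (0, 0):
  seg 1: left by d10 = -101/60 → (101/60, 0)
  seg 2: up by d7 = 15/8 → (101/60, 15/8)
  seg 3: right by d9 = 23/60 → (31/15, 15/8)
  seg 4: down by d4 = 1 → (31/15, 7/8)
  seg 5: left by d9 = 23/60 → (101/60, 7/8)
  seg 6: right by d6 = 23/20 → (17/6, 7/8)
  seg 7: left by d4 = 1 → (11/6, 7/8)

d4 = 1
d5 = 6
d6 = 23/20
d7 = 15/8
d8 = 5/4
d9 = 23/60
d10 = -101/60
endpoint = (11/6, 7/8)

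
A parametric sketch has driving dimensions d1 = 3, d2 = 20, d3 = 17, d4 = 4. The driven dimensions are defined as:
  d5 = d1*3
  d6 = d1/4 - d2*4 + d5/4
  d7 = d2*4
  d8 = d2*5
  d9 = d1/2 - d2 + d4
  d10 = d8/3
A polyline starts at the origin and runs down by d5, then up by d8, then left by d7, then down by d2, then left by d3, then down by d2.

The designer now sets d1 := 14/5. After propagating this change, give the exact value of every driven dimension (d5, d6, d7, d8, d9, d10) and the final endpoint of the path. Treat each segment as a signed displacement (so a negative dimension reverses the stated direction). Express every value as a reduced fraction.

Apply edit: d1 := 14/5
  d5 = d1*3 = 42/5
  d6 = d1/4 - d2*4 + d5/4 = -386/5
  d7 = d2*4 = 80
  d8 = d2*5 = 100
  d9 = d1/2 - d2 + d4 = -73/5
  d10 = d8/3 = 100/3
Walk from origin (0, 0):
  seg 1: down by d5 = 42/5 → (0, -42/5)
  seg 2: up by d8 = 100 → (0, 458/5)
  seg 3: left by d7 = 80 → (-80, 458/5)
  seg 4: down by d2 = 20 → (-80, 358/5)
  seg 5: left by d3 = 17 → (-97, 358/5)
  seg 6: down by d2 = 20 → (-97, 258/5)

d5 = 42/5
d6 = -386/5
d7 = 80
d8 = 100
d9 = -73/5
d10 = 100/3
endpoint = (-97, 258/5)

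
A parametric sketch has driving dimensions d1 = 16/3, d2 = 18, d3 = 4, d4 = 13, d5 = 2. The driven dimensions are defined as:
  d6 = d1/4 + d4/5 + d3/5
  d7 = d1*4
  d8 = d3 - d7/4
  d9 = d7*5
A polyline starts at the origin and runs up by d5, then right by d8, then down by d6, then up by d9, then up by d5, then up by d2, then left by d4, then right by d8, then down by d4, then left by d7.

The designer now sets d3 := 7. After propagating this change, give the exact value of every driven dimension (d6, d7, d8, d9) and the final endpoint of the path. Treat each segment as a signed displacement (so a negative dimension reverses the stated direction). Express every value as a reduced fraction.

d6 = 16/3
d7 = 64/3
d8 = 5/3
d9 = 320/3
endpoint = (-31, 331/3)

Apply edit: d3 := 7
  d6 = d1/4 + d4/5 + d3/5 = 16/3
  d7 = d1*4 = 64/3
  d8 = d3 - d7/4 = 5/3
  d9 = d7*5 = 320/3
Walk from origin (0, 0):
  seg 1: up by d5 = 2 → (0, 2)
  seg 2: right by d8 = 5/3 → (5/3, 2)
  seg 3: down by d6 = 16/3 → (5/3, -10/3)
  seg 4: up by d9 = 320/3 → (5/3, 310/3)
  seg 5: up by d5 = 2 → (5/3, 316/3)
  seg 6: up by d2 = 18 → (5/3, 370/3)
  seg 7: left by d4 = 13 → (-34/3, 370/3)
  seg 8: right by d8 = 5/3 → (-29/3, 370/3)
  seg 9: down by d4 = 13 → (-29/3, 331/3)
  seg 10: left by d7 = 64/3 → (-31, 331/3)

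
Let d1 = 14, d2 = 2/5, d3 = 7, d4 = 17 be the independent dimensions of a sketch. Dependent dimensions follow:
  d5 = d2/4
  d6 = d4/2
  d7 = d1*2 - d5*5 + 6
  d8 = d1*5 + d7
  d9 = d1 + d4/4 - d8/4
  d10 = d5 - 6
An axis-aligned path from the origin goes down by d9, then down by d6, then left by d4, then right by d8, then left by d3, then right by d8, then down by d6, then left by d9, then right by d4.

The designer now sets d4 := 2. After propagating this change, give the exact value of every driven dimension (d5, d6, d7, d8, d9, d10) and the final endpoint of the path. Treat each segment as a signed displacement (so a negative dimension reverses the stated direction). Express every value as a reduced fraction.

d5 = 1/10
d6 = 1
d7 = 67/2
d8 = 207/2
d9 = -91/8
d10 = -59/10
endpoint = (1691/8, 75/8)

Apply edit: d4 := 2
  d5 = d2/4 = 1/10
  d6 = d4/2 = 1
  d7 = d1*2 - d5*5 + 6 = 67/2
  d8 = d1*5 + d7 = 207/2
  d9 = d1 + d4/4 - d8/4 = -91/8
  d10 = d5 - 6 = -59/10
Walk from origin (0, 0):
  seg 1: down by d9 = -91/8 → (0, 91/8)
  seg 2: down by d6 = 1 → (0, 83/8)
  seg 3: left by d4 = 2 → (-2, 83/8)
  seg 4: right by d8 = 207/2 → (203/2, 83/8)
  seg 5: left by d3 = 7 → (189/2, 83/8)
  seg 6: right by d8 = 207/2 → (198, 83/8)
  seg 7: down by d6 = 1 → (198, 75/8)
  seg 8: left by d9 = -91/8 → (1675/8, 75/8)
  seg 9: right by d4 = 2 → (1691/8, 75/8)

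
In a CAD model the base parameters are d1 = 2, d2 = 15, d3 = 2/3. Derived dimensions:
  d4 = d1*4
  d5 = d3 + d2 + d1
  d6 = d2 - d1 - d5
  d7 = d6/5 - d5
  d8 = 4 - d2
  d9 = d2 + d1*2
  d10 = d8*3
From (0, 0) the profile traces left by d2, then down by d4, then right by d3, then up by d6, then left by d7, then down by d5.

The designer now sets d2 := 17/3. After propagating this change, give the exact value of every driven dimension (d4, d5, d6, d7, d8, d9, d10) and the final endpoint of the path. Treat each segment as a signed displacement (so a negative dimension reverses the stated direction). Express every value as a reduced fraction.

Apply edit: d2 := 17/3
  d4 = d1*4 = 8
  d5 = d3 + d2 + d1 = 25/3
  d6 = d2 - d1 - d5 = -14/3
  d7 = d6/5 - d5 = -139/15
  d8 = 4 - d2 = -5/3
  d9 = d2 + d1*2 = 29/3
  d10 = d8*3 = -5
Walk from origin (0, 0):
  seg 1: left by d2 = 17/3 → (-17/3, 0)
  seg 2: down by d4 = 8 → (-17/3, -8)
  seg 3: right by d3 = 2/3 → (-5, -8)
  seg 4: up by d6 = -14/3 → (-5, -38/3)
  seg 5: left by d7 = -139/15 → (64/15, -38/3)
  seg 6: down by d5 = 25/3 → (64/15, -21)

d4 = 8
d5 = 25/3
d6 = -14/3
d7 = -139/15
d8 = -5/3
d9 = 29/3
d10 = -5
endpoint = (64/15, -21)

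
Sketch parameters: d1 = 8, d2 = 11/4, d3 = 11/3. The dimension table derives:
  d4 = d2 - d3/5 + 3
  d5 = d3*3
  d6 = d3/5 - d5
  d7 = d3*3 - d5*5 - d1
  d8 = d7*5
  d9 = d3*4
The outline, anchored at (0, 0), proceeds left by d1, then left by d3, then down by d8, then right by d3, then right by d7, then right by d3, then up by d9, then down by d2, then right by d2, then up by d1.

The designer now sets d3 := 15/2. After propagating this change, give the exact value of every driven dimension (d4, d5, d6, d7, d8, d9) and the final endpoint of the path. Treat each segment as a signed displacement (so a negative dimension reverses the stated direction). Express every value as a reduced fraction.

d4 = 17/4
d5 = 45/2
d6 = -21
d7 = -98
d8 = -490
d9 = 30
endpoint = (-383/4, 2101/4)

Apply edit: d3 := 15/2
  d4 = d2 - d3/5 + 3 = 17/4
  d5 = d3*3 = 45/2
  d6 = d3/5 - d5 = -21
  d7 = d3*3 - d5*5 - d1 = -98
  d8 = d7*5 = -490
  d9 = d3*4 = 30
Walk from origin (0, 0):
  seg 1: left by d1 = 8 → (-8, 0)
  seg 2: left by d3 = 15/2 → (-31/2, 0)
  seg 3: down by d8 = -490 → (-31/2, 490)
  seg 4: right by d3 = 15/2 → (-8, 490)
  seg 5: right by d7 = -98 → (-106, 490)
  seg 6: right by d3 = 15/2 → (-197/2, 490)
  seg 7: up by d9 = 30 → (-197/2, 520)
  seg 8: down by d2 = 11/4 → (-197/2, 2069/4)
  seg 9: right by d2 = 11/4 → (-383/4, 2069/4)
  seg 10: up by d1 = 8 → (-383/4, 2101/4)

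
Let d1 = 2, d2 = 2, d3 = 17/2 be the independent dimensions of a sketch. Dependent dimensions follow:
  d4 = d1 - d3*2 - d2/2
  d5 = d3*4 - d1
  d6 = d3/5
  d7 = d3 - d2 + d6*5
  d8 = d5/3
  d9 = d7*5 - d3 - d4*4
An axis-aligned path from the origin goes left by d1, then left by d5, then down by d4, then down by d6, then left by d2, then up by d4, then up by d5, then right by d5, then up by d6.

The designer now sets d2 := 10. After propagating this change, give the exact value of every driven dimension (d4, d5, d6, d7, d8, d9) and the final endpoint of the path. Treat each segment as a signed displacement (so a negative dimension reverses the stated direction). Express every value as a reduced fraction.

d4 = -20
d5 = 32
d6 = 17/10
d7 = 7
d8 = 32/3
d9 = 213/2
endpoint = (-12, 32)

Apply edit: d2 := 10
  d4 = d1 - d3*2 - d2/2 = -20
  d5 = d3*4 - d1 = 32
  d6 = d3/5 = 17/10
  d7 = d3 - d2 + d6*5 = 7
  d8 = d5/3 = 32/3
  d9 = d7*5 - d3 - d4*4 = 213/2
Walk from origin (0, 0):
  seg 1: left by d1 = 2 → (-2, 0)
  seg 2: left by d5 = 32 → (-34, 0)
  seg 3: down by d4 = -20 → (-34, 20)
  seg 4: down by d6 = 17/10 → (-34, 183/10)
  seg 5: left by d2 = 10 → (-44, 183/10)
  seg 6: up by d4 = -20 → (-44, -17/10)
  seg 7: up by d5 = 32 → (-44, 303/10)
  seg 8: right by d5 = 32 → (-12, 303/10)
  seg 9: up by d6 = 17/10 → (-12, 32)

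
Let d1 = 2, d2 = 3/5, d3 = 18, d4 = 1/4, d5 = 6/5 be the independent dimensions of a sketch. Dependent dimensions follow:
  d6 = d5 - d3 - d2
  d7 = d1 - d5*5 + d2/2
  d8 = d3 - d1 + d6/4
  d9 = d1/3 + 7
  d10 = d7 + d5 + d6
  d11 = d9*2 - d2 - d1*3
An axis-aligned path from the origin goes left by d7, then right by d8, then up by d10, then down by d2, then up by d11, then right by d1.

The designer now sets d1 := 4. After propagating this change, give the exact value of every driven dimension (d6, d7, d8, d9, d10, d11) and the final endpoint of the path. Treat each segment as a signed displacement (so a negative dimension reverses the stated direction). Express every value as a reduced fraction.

Apply edit: d1 := 4
  d6 = d5 - d3 - d2 = -87/5
  d7 = d1 - d5*5 + d2/2 = -17/10
  d8 = d3 - d1 + d6/4 = 193/20
  d9 = d1/3 + 7 = 25/3
  d10 = d7 + d5 + d6 = -179/10
  d11 = d9*2 - d2 - d1*3 = 61/15
Walk from origin (0, 0):
  seg 1: left by d7 = -17/10 → (17/10, 0)
  seg 2: right by d8 = 193/20 → (227/20, 0)
  seg 3: up by d10 = -179/10 → (227/20, -179/10)
  seg 4: down by d2 = 3/5 → (227/20, -37/2)
  seg 5: up by d11 = 61/15 → (227/20, -433/30)
  seg 6: right by d1 = 4 → (307/20, -433/30)

d6 = -87/5
d7 = -17/10
d8 = 193/20
d9 = 25/3
d10 = -179/10
d11 = 61/15
endpoint = (307/20, -433/30)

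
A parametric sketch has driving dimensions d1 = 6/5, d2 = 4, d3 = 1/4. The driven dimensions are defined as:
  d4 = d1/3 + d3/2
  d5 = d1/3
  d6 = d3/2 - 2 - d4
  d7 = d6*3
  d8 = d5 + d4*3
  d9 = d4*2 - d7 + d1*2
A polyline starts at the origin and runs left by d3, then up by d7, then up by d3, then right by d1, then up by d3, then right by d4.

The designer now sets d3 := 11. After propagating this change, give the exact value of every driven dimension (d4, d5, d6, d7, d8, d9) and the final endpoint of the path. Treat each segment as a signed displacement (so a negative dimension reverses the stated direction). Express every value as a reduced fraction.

Apply edit: d3 := 11
  d4 = d1/3 + d3/2 = 59/10
  d5 = d1/3 = 2/5
  d6 = d3/2 - 2 - d4 = -12/5
  d7 = d6*3 = -36/5
  d8 = d5 + d4*3 = 181/10
  d9 = d4*2 - d7 + d1*2 = 107/5
Walk from origin (0, 0):
  seg 1: left by d3 = 11 → (-11, 0)
  seg 2: up by d7 = -36/5 → (-11, -36/5)
  seg 3: up by d3 = 11 → (-11, 19/5)
  seg 4: right by d1 = 6/5 → (-49/5, 19/5)
  seg 5: up by d3 = 11 → (-49/5, 74/5)
  seg 6: right by d4 = 59/10 → (-39/10, 74/5)

d4 = 59/10
d5 = 2/5
d6 = -12/5
d7 = -36/5
d8 = 181/10
d9 = 107/5
endpoint = (-39/10, 74/5)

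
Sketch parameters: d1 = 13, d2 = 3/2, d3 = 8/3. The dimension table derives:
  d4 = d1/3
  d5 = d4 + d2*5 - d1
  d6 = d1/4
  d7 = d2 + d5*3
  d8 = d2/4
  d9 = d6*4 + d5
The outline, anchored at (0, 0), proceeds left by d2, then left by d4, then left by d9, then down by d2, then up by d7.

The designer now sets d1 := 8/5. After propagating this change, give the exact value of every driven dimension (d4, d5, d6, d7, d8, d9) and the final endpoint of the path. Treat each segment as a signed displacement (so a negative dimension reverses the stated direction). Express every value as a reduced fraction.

d4 = 8/15
d5 = 193/30
d6 = 2/5
d7 = 104/5
d8 = 3/8
d9 = 241/30
endpoint = (-151/15, 193/10)

Apply edit: d1 := 8/5
  d4 = d1/3 = 8/15
  d5 = d4 + d2*5 - d1 = 193/30
  d6 = d1/4 = 2/5
  d7 = d2 + d5*3 = 104/5
  d8 = d2/4 = 3/8
  d9 = d6*4 + d5 = 241/30
Walk from origin (0, 0):
  seg 1: left by d2 = 3/2 → (-3/2, 0)
  seg 2: left by d4 = 8/15 → (-61/30, 0)
  seg 3: left by d9 = 241/30 → (-151/15, 0)
  seg 4: down by d2 = 3/2 → (-151/15, -3/2)
  seg 5: up by d7 = 104/5 → (-151/15, 193/10)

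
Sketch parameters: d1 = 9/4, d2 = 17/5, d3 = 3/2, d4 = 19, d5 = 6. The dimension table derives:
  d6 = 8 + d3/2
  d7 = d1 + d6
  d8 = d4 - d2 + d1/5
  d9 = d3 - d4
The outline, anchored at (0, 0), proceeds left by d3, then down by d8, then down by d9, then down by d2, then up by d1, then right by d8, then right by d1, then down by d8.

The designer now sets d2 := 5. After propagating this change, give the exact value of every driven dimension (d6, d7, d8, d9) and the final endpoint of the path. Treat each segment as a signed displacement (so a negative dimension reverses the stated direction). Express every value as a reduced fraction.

d6 = 35/4
d7 = 11
d8 = 289/20
d9 = -35/2
endpoint = (76/5, -283/20)

Apply edit: d2 := 5
  d6 = 8 + d3/2 = 35/4
  d7 = d1 + d6 = 11
  d8 = d4 - d2 + d1/5 = 289/20
  d9 = d3 - d4 = -35/2
Walk from origin (0, 0):
  seg 1: left by d3 = 3/2 → (-3/2, 0)
  seg 2: down by d8 = 289/20 → (-3/2, -289/20)
  seg 3: down by d9 = -35/2 → (-3/2, 61/20)
  seg 4: down by d2 = 5 → (-3/2, -39/20)
  seg 5: up by d1 = 9/4 → (-3/2, 3/10)
  seg 6: right by d8 = 289/20 → (259/20, 3/10)
  seg 7: right by d1 = 9/4 → (76/5, 3/10)
  seg 8: down by d8 = 289/20 → (76/5, -283/20)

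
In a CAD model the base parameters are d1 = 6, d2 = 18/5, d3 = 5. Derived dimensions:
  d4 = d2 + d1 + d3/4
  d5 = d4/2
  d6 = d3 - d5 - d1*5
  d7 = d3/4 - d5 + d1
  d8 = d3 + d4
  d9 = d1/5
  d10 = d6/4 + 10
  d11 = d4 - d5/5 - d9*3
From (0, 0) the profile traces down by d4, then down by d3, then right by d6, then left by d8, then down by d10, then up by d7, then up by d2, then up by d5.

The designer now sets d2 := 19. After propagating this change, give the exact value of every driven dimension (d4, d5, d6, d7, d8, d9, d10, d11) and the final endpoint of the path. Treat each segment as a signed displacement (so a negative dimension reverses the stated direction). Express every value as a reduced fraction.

d4 = 105/4
d5 = 105/8
d6 = -305/8
d7 = -47/8
d8 = 125/4
d9 = 6/5
d10 = 15/32
d11 = 801/40
endpoint = (-555/8, -175/32)

Apply edit: d2 := 19
  d4 = d2 + d1 + d3/4 = 105/4
  d5 = d4/2 = 105/8
  d6 = d3 - d5 - d1*5 = -305/8
  d7 = d3/4 - d5 + d1 = -47/8
  d8 = d3 + d4 = 125/4
  d9 = d1/5 = 6/5
  d10 = d6/4 + 10 = 15/32
  d11 = d4 - d5/5 - d9*3 = 801/40
Walk from origin (0, 0):
  seg 1: down by d4 = 105/4 → (0, -105/4)
  seg 2: down by d3 = 5 → (0, -125/4)
  seg 3: right by d6 = -305/8 → (-305/8, -125/4)
  seg 4: left by d8 = 125/4 → (-555/8, -125/4)
  seg 5: down by d10 = 15/32 → (-555/8, -1015/32)
  seg 6: up by d7 = -47/8 → (-555/8, -1203/32)
  seg 7: up by d2 = 19 → (-555/8, -595/32)
  seg 8: up by d5 = 105/8 → (-555/8, -175/32)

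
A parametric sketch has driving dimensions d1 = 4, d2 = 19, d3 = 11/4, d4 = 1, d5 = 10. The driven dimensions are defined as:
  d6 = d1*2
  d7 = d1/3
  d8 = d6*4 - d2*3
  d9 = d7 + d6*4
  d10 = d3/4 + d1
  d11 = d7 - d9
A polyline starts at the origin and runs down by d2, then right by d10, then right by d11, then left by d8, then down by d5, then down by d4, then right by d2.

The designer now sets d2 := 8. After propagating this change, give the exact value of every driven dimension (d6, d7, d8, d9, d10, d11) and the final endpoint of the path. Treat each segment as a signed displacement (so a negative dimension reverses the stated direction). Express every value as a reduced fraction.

d6 = 8
d7 = 4/3
d8 = 8
d9 = 100/3
d10 = 75/16
d11 = -32
endpoint = (-437/16, -19)

Apply edit: d2 := 8
  d6 = d1*2 = 8
  d7 = d1/3 = 4/3
  d8 = d6*4 - d2*3 = 8
  d9 = d7 + d6*4 = 100/3
  d10 = d3/4 + d1 = 75/16
  d11 = d7 - d9 = -32
Walk from origin (0, 0):
  seg 1: down by d2 = 8 → (0, -8)
  seg 2: right by d10 = 75/16 → (75/16, -8)
  seg 3: right by d11 = -32 → (-437/16, -8)
  seg 4: left by d8 = 8 → (-565/16, -8)
  seg 5: down by d5 = 10 → (-565/16, -18)
  seg 6: down by d4 = 1 → (-565/16, -19)
  seg 7: right by d2 = 8 → (-437/16, -19)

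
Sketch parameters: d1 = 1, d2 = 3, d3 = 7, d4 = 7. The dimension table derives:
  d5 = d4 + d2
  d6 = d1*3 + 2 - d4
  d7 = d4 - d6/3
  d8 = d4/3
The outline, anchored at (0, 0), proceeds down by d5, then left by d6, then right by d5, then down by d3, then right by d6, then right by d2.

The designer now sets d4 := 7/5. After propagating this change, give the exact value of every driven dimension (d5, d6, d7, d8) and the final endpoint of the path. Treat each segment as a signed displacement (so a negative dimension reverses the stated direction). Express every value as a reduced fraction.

d5 = 22/5
d6 = 18/5
d7 = 1/5
d8 = 7/15
endpoint = (37/5, -57/5)

Apply edit: d4 := 7/5
  d5 = d4 + d2 = 22/5
  d6 = d1*3 + 2 - d4 = 18/5
  d7 = d4 - d6/3 = 1/5
  d8 = d4/3 = 7/15
Walk from origin (0, 0):
  seg 1: down by d5 = 22/5 → (0, -22/5)
  seg 2: left by d6 = 18/5 → (-18/5, -22/5)
  seg 3: right by d5 = 22/5 → (4/5, -22/5)
  seg 4: down by d3 = 7 → (4/5, -57/5)
  seg 5: right by d6 = 18/5 → (22/5, -57/5)
  seg 6: right by d2 = 3 → (37/5, -57/5)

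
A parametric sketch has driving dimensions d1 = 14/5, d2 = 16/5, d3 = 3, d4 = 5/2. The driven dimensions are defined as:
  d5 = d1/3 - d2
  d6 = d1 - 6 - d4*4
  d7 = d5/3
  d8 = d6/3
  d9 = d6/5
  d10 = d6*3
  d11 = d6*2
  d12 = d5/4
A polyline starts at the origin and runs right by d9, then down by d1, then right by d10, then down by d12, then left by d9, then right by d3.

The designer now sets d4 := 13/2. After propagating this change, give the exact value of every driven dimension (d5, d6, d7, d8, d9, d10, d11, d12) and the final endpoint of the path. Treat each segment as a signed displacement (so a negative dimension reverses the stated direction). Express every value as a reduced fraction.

d5 = -34/15
d6 = -146/5
d7 = -34/45
d8 = -146/15
d9 = -146/25
d10 = -438/5
d11 = -292/5
d12 = -17/30
endpoint = (-423/5, -67/30)

Apply edit: d4 := 13/2
  d5 = d1/3 - d2 = -34/15
  d6 = d1 - 6 - d4*4 = -146/5
  d7 = d5/3 = -34/45
  d8 = d6/3 = -146/15
  d9 = d6/5 = -146/25
  d10 = d6*3 = -438/5
  d11 = d6*2 = -292/5
  d12 = d5/4 = -17/30
Walk from origin (0, 0):
  seg 1: right by d9 = -146/25 → (-146/25, 0)
  seg 2: down by d1 = 14/5 → (-146/25, -14/5)
  seg 3: right by d10 = -438/5 → (-2336/25, -14/5)
  seg 4: down by d12 = -17/30 → (-2336/25, -67/30)
  seg 5: left by d9 = -146/25 → (-438/5, -67/30)
  seg 6: right by d3 = 3 → (-423/5, -67/30)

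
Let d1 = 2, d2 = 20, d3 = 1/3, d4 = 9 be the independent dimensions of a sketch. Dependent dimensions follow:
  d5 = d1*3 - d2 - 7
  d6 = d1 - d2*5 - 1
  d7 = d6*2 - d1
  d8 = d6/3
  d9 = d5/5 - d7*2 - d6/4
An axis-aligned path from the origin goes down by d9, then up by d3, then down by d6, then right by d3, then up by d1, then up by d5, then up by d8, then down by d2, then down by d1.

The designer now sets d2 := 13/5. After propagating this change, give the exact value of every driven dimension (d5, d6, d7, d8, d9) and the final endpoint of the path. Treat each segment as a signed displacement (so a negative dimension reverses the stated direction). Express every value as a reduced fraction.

Apply edit: d2 := 13/5
  d5 = d1*3 - d2 - 7 = -18/5
  d6 = d1 - d2*5 - 1 = -12
  d7 = d6*2 - d1 = -26
  d8 = d6/3 = -4
  d9 = d5/5 - d7*2 - d6/4 = 1357/25
Walk from origin (0, 0):
  seg 1: down by d9 = 1357/25 → (0, -1357/25)
  seg 2: up by d3 = 1/3 → (0, -4046/75)
  seg 3: down by d6 = -12 → (0, -3146/75)
  seg 4: right by d3 = 1/3 → (1/3, -3146/75)
  seg 5: up by d1 = 2 → (1/3, -2996/75)
  seg 6: up by d5 = -18/5 → (1/3, -3266/75)
  seg 7: up by d8 = -4 → (1/3, -3566/75)
  seg 8: down by d2 = 13/5 → (1/3, -3761/75)
  seg 9: down by d1 = 2 → (1/3, -3911/75)

d5 = -18/5
d6 = -12
d7 = -26
d8 = -4
d9 = 1357/25
endpoint = (1/3, -3911/75)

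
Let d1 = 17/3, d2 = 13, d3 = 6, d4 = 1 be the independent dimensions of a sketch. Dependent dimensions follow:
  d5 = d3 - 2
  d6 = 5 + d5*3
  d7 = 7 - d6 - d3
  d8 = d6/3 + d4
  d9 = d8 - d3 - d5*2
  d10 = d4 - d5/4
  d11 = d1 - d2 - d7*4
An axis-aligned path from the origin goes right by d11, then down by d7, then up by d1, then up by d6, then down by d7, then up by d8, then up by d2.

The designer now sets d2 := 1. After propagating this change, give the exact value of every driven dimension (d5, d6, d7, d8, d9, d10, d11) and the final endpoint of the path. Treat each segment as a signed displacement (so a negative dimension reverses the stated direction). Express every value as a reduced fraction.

d5 = 4
d6 = 17
d7 = -16
d8 = 20/3
d9 = -22/3
d10 = 0
d11 = 206/3
endpoint = (206/3, 187/3)

Apply edit: d2 := 1
  d5 = d3 - 2 = 4
  d6 = 5 + d5*3 = 17
  d7 = 7 - d6 - d3 = -16
  d8 = d6/3 + d4 = 20/3
  d9 = d8 - d3 - d5*2 = -22/3
  d10 = d4 - d5/4 = 0
  d11 = d1 - d2 - d7*4 = 206/3
Walk from origin (0, 0):
  seg 1: right by d11 = 206/3 → (206/3, 0)
  seg 2: down by d7 = -16 → (206/3, 16)
  seg 3: up by d1 = 17/3 → (206/3, 65/3)
  seg 4: up by d6 = 17 → (206/3, 116/3)
  seg 5: down by d7 = -16 → (206/3, 164/3)
  seg 6: up by d8 = 20/3 → (206/3, 184/3)
  seg 7: up by d2 = 1 → (206/3, 187/3)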